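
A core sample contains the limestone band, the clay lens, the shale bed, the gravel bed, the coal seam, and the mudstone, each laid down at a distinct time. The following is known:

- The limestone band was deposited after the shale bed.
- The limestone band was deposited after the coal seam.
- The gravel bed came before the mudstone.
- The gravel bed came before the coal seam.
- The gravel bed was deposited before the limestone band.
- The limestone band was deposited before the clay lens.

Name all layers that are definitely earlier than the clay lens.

Directly stated before the clay lens: the limestone band.
The coal seam reaches the clay lens via the coal seam → the limestone band → the clay lens.
The gravel bed reaches the clay lens via the gravel bed → the limestone band → the clay lens.
The shale bed reaches the clay lens via the shale bed → the limestone band → the clay lens.
No chain forces the mudstone ahead of the clay lens.

the coal seam, the gravel bed, the limestone band, the shale bed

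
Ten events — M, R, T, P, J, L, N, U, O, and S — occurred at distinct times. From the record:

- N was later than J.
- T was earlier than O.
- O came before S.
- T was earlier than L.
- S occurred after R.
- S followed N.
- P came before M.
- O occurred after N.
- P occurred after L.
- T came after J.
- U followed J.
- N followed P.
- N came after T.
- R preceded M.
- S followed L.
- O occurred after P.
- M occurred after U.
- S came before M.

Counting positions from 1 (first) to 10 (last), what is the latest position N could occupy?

7

N must come before M, O, and S — 3 events forced after it.
Everything else can be placed before N in some valid order, so N can sit as late as position 10 − 3 = 7.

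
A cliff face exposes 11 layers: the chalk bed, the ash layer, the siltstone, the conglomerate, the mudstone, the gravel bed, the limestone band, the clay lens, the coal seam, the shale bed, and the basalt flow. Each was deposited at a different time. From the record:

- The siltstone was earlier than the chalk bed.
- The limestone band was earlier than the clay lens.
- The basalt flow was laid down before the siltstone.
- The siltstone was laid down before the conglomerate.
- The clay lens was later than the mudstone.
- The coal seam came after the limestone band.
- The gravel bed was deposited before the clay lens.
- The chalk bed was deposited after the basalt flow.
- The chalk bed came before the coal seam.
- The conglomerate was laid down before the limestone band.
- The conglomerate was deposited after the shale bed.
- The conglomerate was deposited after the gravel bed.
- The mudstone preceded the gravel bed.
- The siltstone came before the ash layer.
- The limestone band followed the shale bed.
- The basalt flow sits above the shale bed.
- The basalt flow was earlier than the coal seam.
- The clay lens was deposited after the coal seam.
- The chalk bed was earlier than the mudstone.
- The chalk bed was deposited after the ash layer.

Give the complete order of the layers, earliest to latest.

the shale bed, the basalt flow, the siltstone, the ash layer, the chalk bed, the mudstone, the gravel bed, the conglomerate, the limestone band, the coal seam, the clay lens

The constraints fix every adjacent pair, so only one ordering works:
the shale bed → the basalt flow → the siltstone → the ash layer → the chalk bed → the mudstone → the gravel bed → the conglomerate → the limestone band → the coal seam → the clay lens.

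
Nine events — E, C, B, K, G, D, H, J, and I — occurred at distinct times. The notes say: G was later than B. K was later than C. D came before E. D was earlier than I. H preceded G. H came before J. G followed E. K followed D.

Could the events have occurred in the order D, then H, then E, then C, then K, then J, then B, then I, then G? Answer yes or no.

Check each stated constraint against the proposed order — e.g. H is ahead of G; D is ahead of I. Every pair is in the required order; nothing is violated.

yes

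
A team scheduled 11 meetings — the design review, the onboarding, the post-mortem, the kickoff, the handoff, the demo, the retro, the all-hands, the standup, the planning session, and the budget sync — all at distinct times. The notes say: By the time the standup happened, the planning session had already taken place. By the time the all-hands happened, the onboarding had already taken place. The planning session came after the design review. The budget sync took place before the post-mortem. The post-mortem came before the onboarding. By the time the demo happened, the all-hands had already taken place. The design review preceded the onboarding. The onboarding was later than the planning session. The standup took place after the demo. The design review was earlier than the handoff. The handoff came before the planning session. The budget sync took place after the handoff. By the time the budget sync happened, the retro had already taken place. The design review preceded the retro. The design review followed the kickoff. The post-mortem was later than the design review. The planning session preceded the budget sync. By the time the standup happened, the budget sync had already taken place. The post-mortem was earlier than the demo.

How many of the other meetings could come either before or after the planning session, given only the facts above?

1

Forced before the planning session: the design review, the handoff, and the kickoff; forced after the planning session: the all-hands, the budget sync, the demo, the onboarding, the post-mortem, and the standup.
That leaves the retro with no forced order relative to the planning session — 1.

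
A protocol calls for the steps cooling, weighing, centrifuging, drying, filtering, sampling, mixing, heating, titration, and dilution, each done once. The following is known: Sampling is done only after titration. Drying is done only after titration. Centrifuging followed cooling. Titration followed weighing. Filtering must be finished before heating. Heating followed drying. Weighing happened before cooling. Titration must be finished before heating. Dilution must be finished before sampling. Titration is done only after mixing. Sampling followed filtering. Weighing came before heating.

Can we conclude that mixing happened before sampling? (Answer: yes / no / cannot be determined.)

yes

Chain the constraints: mixing → titration → sampling. Each link is directly stated, so mixing comes before sampling.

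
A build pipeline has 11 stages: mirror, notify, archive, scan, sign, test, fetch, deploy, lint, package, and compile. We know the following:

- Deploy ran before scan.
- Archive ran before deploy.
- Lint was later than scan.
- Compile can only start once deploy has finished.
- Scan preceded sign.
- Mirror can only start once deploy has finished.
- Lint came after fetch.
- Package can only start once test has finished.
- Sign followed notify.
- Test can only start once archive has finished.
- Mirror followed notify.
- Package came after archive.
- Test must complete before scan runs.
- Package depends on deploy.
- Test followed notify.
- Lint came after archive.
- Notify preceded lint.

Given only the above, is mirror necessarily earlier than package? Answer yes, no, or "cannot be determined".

No chain of stated constraints runs from mirror to package, and none runs from package to mirror either.
So the relative order of mirror and package is not fixed by the given facts.

cannot be determined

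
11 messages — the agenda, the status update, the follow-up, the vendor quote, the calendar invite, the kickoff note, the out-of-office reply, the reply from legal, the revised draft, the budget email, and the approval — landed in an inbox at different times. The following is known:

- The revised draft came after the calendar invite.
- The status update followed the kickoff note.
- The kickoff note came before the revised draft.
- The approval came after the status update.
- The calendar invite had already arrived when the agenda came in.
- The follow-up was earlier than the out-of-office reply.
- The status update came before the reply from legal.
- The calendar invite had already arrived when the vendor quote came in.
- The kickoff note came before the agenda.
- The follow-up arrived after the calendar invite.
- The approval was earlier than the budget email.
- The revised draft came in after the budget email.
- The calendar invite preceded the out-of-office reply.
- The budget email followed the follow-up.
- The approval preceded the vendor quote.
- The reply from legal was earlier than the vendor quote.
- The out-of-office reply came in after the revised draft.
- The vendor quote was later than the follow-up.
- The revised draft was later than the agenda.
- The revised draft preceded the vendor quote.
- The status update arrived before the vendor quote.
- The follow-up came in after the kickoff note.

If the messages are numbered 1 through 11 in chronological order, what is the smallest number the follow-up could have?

3

The calendar invite and the kickoff note must both come before the follow-up — 2 forced predecessors.
Nothing else is forced ahead of the follow-up, so its earliest slot is position 2 + 1 = 3.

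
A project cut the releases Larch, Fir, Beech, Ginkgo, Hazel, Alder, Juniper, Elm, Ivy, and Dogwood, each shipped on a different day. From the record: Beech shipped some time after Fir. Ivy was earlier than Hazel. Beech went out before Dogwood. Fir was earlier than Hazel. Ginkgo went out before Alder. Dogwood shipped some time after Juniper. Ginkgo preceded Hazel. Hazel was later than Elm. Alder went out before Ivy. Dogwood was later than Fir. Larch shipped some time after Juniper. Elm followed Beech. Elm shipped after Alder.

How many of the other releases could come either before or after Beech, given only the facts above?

5

Forced before Beech: Fir; forced after Beech: Dogwood, Elm, and Hazel.
That leaves Alder, Ginkgo, Ivy, Juniper, and Larch with no forced order relative to Beech — 5.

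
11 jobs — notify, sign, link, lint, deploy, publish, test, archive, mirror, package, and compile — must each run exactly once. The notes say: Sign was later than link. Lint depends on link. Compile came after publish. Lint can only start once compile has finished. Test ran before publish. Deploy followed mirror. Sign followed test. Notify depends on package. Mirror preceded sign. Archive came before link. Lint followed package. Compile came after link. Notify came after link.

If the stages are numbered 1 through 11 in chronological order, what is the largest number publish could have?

Publish must come before compile and lint — 2 stages forced after it.
Everything else can be placed before publish in some valid order, so publish can sit as late as position 11 − 2 = 9.

9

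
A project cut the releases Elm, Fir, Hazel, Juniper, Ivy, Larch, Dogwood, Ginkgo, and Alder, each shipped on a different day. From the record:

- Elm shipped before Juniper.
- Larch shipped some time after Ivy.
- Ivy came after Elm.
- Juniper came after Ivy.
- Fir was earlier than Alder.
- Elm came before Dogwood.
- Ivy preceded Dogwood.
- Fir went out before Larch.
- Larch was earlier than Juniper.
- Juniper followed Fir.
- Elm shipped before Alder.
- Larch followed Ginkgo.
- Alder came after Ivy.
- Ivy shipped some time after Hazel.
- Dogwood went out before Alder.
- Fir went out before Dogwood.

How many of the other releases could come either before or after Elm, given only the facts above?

3

Forced after Elm: Alder, Dogwood, Ivy, Juniper, and Larch.
That leaves Fir, Ginkgo, and Hazel with no forced order relative to Elm — 3.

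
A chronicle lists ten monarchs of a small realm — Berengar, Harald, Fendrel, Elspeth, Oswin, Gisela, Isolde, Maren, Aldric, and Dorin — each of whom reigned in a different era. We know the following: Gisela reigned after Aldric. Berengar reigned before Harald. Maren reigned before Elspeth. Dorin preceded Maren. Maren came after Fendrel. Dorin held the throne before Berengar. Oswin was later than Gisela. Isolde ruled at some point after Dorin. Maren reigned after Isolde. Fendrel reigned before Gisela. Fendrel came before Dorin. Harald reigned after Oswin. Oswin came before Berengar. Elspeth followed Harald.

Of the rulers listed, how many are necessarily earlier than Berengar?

Directly stated before Berengar: Dorin and Oswin.
Aldric reaches Berengar via Aldric → Gisela → Oswin → Berengar.
Fendrel reaches Berengar via Fendrel → Dorin → Berengar.
Gisela reaches Berengar via Gisela → Oswin → Berengar.
That's Aldric, Dorin, Fendrel, Gisela, and Oswin — 5 in all.

5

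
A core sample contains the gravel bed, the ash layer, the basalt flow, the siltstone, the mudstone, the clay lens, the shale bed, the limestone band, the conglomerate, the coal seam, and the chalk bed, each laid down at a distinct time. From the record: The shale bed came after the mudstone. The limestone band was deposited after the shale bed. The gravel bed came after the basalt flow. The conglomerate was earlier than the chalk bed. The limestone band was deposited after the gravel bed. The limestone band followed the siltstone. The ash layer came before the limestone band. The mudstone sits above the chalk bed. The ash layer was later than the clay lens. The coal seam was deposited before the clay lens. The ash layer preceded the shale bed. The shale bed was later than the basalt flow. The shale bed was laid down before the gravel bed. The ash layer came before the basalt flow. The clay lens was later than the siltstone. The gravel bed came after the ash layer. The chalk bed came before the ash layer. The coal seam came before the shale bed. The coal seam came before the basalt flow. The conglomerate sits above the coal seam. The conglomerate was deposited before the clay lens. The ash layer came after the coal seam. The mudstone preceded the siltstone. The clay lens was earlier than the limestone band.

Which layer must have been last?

the limestone band

Every other layer has a chain of constraints placing it before the limestone band, so the limestone band is last.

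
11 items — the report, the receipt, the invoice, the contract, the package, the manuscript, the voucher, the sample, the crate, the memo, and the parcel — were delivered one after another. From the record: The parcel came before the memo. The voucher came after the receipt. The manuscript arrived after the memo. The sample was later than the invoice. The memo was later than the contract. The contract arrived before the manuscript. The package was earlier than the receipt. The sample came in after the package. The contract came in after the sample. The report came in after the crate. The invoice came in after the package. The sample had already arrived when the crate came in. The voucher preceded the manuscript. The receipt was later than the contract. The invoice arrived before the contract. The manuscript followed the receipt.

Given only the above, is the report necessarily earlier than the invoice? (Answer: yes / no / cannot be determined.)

Tracing the constraints gives the invoice → the sample → the crate → the report, so the invoice must come before the report.
That means the report cannot be before the invoice.

no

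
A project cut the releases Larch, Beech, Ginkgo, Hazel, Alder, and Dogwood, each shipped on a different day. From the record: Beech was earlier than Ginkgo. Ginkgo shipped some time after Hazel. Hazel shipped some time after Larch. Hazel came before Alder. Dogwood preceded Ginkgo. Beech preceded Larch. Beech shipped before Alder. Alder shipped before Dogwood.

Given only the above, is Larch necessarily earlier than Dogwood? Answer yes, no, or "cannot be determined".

yes

Chain the constraints: Larch → Hazel → Alder → Dogwood. Each link is directly stated, so Larch comes before Dogwood.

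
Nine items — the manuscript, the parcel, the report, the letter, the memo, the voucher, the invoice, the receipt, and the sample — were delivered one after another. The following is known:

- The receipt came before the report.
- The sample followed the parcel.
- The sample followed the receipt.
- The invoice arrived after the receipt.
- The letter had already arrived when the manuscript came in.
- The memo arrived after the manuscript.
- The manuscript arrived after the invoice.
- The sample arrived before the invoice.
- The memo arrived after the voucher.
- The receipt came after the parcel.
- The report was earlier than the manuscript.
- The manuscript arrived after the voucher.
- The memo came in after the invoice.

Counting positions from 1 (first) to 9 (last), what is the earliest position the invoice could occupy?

4

The parcel, the receipt, and the sample must all come before the invoice — 3 forced predecessors.
Nothing else is forced ahead of the invoice, so its earliest slot is position 3 + 1 = 4.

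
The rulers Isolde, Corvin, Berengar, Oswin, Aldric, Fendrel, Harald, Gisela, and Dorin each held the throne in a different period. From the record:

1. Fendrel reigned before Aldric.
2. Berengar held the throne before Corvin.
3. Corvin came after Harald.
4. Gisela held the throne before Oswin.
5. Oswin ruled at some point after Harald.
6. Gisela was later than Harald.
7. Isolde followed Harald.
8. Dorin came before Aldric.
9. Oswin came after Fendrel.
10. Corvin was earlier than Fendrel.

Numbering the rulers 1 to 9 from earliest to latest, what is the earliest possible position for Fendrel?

4

Berengar, Corvin, and Harald must all come before Fendrel — 3 forced predecessors.
Nothing else is forced ahead of Fendrel, so their earliest slot is position 3 + 1 = 4.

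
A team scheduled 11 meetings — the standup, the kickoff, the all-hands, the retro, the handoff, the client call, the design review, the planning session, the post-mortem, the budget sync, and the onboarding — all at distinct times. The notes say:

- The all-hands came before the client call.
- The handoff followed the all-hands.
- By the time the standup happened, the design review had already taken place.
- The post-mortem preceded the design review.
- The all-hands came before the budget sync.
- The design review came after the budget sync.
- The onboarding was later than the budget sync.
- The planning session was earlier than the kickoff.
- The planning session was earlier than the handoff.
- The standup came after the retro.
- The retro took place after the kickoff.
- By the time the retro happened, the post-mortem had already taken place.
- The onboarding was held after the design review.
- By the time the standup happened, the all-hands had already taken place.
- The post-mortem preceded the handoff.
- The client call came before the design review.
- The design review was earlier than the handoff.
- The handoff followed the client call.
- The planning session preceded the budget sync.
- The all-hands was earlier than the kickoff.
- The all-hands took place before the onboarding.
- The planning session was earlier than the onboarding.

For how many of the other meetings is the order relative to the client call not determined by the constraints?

5

Forced before the client call: the all-hands; forced after the client call: the design review, the handoff, the onboarding, and the standup.
That leaves the budget sync, the kickoff, the planning session, the post-mortem, and the retro with no forced order relative to the client call — 5.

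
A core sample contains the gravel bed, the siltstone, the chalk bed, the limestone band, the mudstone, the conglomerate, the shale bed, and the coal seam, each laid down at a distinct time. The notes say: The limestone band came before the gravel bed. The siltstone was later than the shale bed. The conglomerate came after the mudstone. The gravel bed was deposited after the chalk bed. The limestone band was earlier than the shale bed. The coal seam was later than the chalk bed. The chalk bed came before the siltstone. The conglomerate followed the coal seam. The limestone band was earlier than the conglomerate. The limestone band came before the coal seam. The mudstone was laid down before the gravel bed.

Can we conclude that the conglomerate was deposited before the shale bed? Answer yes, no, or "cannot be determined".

No chain of stated constraints runs from the conglomerate to the shale bed, and none runs from the shale bed to the conglomerate either.
So the relative order of the conglomerate and the shale bed is not fixed by the given facts.

cannot be determined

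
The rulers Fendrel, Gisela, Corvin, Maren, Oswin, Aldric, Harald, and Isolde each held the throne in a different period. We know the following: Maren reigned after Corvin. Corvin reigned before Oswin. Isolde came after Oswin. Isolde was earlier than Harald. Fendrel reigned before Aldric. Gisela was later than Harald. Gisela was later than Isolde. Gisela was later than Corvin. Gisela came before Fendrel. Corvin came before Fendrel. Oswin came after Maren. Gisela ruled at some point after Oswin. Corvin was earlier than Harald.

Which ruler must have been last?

Every other ruler has a chain of constraints placing them before Aldric, so Aldric is last.

Aldric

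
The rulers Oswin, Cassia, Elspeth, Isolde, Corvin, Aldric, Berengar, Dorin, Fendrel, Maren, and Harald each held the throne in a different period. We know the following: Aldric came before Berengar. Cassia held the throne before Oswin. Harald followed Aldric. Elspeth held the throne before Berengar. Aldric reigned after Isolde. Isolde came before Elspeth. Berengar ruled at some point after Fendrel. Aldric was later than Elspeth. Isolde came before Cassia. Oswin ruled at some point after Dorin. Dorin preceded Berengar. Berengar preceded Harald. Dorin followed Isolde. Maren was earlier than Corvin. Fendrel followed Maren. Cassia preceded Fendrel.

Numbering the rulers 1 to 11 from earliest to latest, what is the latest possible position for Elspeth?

8

Elspeth must come before Aldric, Berengar, and Harald — 3 rulers forced after them.
Everything else can be placed before Elspeth in some valid order, so Elspeth can sit as late as position 11 − 3 = 8.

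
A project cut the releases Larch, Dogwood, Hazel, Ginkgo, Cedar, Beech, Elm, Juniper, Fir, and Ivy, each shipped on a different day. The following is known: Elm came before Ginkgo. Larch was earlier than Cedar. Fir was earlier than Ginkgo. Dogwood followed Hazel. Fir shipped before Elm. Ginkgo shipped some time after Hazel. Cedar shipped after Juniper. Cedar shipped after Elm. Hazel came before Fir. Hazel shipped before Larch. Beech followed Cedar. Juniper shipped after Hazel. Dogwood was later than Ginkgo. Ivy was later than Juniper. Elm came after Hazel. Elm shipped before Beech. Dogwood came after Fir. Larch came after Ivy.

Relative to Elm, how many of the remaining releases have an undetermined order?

Forced before Elm: Fir and Hazel; forced after Elm: Beech, Cedar, Dogwood, and Ginkgo.
That leaves Ivy, Juniper, and Larch with no forced order relative to Elm — 3.

3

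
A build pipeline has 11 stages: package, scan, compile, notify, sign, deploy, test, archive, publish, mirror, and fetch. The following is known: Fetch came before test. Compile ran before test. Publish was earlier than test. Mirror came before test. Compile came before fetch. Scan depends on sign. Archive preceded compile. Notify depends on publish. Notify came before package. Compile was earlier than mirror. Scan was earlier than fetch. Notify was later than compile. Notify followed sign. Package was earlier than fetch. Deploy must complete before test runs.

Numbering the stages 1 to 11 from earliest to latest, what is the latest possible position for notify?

Notify must come before fetch, package, and test — 3 stages forced after it.
Everything else can be placed before notify in some valid order, so notify can sit as late as position 11 − 3 = 8.

8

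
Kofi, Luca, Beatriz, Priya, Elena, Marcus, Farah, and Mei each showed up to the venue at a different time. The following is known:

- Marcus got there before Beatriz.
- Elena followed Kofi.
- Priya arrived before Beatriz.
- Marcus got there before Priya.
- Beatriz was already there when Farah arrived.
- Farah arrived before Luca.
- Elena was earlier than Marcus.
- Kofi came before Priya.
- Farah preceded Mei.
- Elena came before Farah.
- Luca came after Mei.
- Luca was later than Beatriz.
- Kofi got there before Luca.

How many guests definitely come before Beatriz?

4

Directly stated before Beatriz: Marcus and Priya.
Elena reaches Beatriz via Elena → Marcus → Beatriz.
Kofi reaches Beatriz via Kofi → Priya → Beatriz.
That's Elena, Kofi, Marcus, and Priya — 4 in all.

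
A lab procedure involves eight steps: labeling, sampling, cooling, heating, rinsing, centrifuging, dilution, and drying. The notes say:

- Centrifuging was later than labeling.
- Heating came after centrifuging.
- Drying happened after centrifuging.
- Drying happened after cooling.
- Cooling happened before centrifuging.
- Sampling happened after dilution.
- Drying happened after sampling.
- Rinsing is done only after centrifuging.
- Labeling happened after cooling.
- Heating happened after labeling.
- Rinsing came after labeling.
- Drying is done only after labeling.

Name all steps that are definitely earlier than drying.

centrifuging, cooling, dilution, labeling, sampling

Directly stated before drying: centrifuging, cooling, labeling, and sampling.
Dilution reaches drying via dilution → sampling → drying.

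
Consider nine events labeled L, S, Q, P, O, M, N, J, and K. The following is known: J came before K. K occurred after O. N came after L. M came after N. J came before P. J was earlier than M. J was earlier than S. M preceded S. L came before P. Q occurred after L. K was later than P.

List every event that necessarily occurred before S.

J, L, M, N

Directly stated before S: J and M.
L reaches S via L → N → M → S.
N reaches S via N → M → S.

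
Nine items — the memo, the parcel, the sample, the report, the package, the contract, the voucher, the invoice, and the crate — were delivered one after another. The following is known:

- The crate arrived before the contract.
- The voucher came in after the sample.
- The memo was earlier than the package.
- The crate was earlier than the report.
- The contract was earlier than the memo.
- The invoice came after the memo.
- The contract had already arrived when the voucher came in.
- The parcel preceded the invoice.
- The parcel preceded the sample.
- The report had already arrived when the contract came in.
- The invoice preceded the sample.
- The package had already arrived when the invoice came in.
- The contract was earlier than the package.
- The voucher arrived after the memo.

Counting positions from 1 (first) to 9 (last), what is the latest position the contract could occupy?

4

The contract must come before the invoice, the memo, the package, the sample, and the voucher — 5 items forced after it.
Everything else can be placed before the contract in some valid order, so the contract can sit as late as position 9 − 5 = 4.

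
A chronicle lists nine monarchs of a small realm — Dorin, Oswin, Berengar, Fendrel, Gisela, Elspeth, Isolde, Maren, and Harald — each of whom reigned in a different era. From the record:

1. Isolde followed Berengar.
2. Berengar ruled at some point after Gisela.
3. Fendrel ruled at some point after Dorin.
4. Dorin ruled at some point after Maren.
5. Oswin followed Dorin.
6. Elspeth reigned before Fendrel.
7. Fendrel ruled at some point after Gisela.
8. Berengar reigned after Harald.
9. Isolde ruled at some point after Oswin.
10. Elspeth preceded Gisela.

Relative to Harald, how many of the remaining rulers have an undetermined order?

6

Forced after Harald: Berengar and Isolde.
That leaves Dorin, Elspeth, Fendrel, Gisela, Maren, and Oswin with no forced order relative to Harald — 6.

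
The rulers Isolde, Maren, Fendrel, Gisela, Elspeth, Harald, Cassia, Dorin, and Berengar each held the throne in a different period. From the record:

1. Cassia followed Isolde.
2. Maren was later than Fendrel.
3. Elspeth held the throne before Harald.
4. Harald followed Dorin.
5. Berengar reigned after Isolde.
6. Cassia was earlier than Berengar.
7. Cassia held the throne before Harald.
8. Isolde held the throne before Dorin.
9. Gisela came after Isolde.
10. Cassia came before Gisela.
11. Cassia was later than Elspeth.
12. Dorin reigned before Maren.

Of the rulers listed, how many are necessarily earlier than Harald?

4

Directly stated before Harald: Cassia, Dorin, and Elspeth.
Isolde reaches Harald via Isolde → Dorin → Harald.
No chain forces Gisela (or any of the others) ahead of Harald.
That's Cassia, Dorin, Elspeth, and Isolde — 4 in all.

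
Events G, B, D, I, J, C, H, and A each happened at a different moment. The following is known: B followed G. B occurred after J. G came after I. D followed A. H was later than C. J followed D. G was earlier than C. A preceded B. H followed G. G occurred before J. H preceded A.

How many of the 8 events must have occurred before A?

Directly stated before A: H.
C reaches A via C → H → A.
G reaches A via G → H → A.
I reaches A via I → G → H → A.
No chain forces J (or any of the others) ahead of A.
That's C, G, H, and I — 4 in all.

4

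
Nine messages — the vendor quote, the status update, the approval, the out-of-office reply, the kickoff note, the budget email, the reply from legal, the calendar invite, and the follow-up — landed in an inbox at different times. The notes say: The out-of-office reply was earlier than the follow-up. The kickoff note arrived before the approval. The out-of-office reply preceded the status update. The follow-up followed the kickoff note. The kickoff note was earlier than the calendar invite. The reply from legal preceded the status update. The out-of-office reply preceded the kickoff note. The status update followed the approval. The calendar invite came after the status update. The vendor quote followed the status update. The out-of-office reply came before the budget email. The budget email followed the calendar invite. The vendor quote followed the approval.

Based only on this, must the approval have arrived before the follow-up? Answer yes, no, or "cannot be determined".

cannot be determined

No chain of stated constraints runs from the approval to the follow-up, and none runs from the follow-up to the approval either.
So the relative order of the approval and the follow-up is not fixed by the given facts.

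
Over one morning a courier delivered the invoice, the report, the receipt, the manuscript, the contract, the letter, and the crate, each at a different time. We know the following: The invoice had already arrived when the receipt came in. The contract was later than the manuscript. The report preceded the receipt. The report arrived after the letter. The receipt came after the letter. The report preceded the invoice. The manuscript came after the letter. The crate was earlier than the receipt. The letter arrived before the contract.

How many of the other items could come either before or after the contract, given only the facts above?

4

Forced before the contract: the letter and the manuscript.
That leaves the crate, the invoice, the receipt, and the report with no forced order relative to the contract — 4.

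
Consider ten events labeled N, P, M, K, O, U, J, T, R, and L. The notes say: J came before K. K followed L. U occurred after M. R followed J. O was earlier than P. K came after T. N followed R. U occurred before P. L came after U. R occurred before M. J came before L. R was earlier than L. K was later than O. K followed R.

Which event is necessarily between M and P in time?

U

Tracing the constraints gives M → U → P, so U sits after M and before P.
No other event is forced both after M and before P.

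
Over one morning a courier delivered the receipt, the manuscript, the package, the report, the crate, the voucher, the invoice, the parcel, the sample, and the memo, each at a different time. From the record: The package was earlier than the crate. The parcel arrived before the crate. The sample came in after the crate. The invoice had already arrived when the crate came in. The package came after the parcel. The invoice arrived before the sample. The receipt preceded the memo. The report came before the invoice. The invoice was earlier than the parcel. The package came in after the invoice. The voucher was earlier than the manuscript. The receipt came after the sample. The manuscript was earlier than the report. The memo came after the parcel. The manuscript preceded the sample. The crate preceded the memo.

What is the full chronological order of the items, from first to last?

the voucher, the manuscript, the report, the invoice, the parcel, the package, the crate, the sample, the receipt, the memo

The constraints fix every adjacent pair, so only one ordering works:
the voucher → the manuscript → the report → the invoice → the parcel → the package → the crate → the sample → the receipt → the memo.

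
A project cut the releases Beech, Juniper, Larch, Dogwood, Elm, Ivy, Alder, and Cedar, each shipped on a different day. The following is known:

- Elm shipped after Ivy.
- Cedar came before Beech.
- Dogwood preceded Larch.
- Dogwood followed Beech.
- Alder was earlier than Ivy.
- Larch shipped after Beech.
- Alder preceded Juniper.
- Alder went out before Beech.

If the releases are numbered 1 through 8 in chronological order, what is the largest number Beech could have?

Beech must come before Dogwood and Larch — 2 releases forced after it.
Everything else can be placed before Beech in some valid order, so Beech can sit as late as position 8 − 2 = 6.

6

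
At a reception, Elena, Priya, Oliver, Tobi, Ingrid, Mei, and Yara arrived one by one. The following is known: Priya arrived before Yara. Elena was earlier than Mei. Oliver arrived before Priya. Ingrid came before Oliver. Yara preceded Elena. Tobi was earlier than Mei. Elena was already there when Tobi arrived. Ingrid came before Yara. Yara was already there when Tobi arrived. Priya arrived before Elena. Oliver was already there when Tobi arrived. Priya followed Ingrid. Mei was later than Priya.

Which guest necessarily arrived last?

Every other guest has a chain of constraints placing them before Mei, so Mei is last.

Mei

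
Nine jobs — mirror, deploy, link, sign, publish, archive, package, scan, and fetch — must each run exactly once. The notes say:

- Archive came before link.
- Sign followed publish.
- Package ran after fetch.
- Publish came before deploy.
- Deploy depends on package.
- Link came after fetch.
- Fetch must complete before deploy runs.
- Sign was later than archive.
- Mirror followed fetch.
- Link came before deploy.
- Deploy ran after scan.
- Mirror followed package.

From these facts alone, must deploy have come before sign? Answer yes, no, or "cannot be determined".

No chain of stated constraints runs from deploy to sign, and none runs from sign to deploy either.
So the relative order of deploy and sign is not fixed by the given facts.

cannot be determined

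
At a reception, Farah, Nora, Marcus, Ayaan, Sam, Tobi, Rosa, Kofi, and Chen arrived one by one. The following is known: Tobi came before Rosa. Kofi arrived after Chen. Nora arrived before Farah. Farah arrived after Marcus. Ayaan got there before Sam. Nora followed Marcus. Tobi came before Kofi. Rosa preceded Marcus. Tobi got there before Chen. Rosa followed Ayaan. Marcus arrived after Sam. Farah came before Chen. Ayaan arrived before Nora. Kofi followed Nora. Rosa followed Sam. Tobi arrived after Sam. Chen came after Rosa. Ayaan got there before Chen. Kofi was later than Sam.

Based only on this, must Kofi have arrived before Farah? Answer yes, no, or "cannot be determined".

no

Tracing the constraints gives Farah → Chen → Kofi, so Farah must come before Kofi.
That means Kofi cannot be before Farah.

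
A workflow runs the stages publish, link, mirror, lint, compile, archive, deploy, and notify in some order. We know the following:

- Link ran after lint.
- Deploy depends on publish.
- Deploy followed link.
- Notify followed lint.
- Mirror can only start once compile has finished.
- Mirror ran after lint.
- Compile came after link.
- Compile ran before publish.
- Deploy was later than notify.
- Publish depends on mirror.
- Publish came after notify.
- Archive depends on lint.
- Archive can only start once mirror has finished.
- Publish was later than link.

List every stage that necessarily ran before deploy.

Directly stated before deploy: link, notify, and publish.
Compile reaches deploy via compile → publish → deploy.
Lint reaches deploy via lint → notify → deploy.
Mirror reaches deploy via mirror → publish → deploy.
No chain forces archive ahead of deploy.

compile, link, lint, mirror, notify, publish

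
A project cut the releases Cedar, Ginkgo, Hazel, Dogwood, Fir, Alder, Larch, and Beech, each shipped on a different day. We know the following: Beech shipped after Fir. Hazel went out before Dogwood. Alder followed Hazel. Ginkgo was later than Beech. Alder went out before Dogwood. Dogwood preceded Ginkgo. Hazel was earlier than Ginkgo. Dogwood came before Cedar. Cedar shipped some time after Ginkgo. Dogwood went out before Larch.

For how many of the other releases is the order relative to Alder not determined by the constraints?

2

Forced before Alder: Hazel; forced after Alder: Cedar, Dogwood, Ginkgo, and Larch.
That leaves Beech and Fir with no forced order relative to Alder — 2.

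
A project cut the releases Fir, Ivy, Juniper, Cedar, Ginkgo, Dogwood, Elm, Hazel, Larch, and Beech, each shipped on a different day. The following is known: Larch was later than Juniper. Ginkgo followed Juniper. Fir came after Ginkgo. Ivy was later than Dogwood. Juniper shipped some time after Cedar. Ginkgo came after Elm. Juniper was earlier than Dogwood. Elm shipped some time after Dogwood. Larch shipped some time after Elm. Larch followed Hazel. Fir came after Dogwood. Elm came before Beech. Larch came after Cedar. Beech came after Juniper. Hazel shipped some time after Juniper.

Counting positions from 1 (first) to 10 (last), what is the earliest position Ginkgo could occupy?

5

Cedar, Dogwood, Elm, and Juniper must all come before Ginkgo — 4 forced predecessors.
Nothing else is forced ahead of Ginkgo, so its earliest slot is position 4 + 1 = 5.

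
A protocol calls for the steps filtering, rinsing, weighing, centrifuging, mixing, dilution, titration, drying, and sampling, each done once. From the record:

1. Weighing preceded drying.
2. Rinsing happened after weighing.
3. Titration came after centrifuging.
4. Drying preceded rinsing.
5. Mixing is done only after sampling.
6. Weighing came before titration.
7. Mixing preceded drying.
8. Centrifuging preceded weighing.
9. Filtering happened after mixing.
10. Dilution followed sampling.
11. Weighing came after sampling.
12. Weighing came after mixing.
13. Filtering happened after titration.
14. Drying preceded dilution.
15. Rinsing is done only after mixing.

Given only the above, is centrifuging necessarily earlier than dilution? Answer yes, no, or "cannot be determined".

Chain the constraints: centrifuging → weighing → drying → dilution. Each link is directly stated, so centrifuging comes before dilution.

yes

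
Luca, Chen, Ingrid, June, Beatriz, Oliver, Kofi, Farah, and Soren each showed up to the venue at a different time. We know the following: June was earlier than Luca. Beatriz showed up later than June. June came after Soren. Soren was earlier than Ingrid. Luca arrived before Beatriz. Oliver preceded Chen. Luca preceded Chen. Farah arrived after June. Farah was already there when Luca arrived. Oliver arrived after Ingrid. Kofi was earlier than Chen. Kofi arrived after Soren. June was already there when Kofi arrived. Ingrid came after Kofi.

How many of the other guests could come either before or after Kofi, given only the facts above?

Forced before Kofi: June and Soren; forced after Kofi: Chen, Ingrid, and Oliver.
That leaves Beatriz, Farah, and Luca with no forced order relative to Kofi — 3.

3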